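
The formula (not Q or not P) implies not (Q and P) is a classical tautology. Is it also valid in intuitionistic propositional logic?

Yes

This is a constructively valid De Morgan direction (disjunction of negations to negated conjunction), which is intuitionistically derivable.
If not Q holds at a world then no accessible world forces Q, hence none forces Q and P; likewise for not P.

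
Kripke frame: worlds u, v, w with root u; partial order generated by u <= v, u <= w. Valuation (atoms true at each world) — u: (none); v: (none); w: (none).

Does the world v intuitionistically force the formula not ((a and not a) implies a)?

v does not force not ((a and not a) implies a) since v is accessible from v and v forces (a and not a) implies a.
v forces (a and not a) implies a vacuously: no world accessible from v forces the antecedent a and not a.

No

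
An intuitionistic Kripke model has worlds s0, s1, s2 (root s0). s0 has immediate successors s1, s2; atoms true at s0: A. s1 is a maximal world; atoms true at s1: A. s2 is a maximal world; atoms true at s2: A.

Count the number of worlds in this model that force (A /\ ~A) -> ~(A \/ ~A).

3

s0: forces it.
s1: forces it.
s2: forces it.
Worlds forcing the formula: {s0, s1, s2}.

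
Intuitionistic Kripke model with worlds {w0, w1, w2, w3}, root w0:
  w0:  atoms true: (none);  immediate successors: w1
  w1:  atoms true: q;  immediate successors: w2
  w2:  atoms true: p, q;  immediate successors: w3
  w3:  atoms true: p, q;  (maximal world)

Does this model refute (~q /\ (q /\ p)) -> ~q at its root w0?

w0 ||- (~q /\ (q /\ p)) -> ~q vacuously: no world accessible from w0 forces the antecedent ~q /\ (q /\ p).
So the root w0 forces (~q /\ (q /\ p)) -> ~q; the model is not a countermodel.

No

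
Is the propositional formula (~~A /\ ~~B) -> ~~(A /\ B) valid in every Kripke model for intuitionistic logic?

This is the distribution of double negation over conjunction, which is intuitionistically derivable.
Assume ~~A, ~~B, and ~(A /\ B). From A we'd get ~B (since A /\ B is refuted), contradicting ~~B; so ~A, contradicting ~~A.

Yes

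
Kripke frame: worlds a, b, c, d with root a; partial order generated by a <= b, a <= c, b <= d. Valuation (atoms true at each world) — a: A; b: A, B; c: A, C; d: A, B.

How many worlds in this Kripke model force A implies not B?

a: does not force it — a does not force A implies not B: already at a itself, a forces A but a does not force not B.
b: does not force it — b does not force A implies not B: already at b itself, b forces A but b does not force not B.
c: forces it.
d: does not force it.
Worlds forcing the formula: {c}.

1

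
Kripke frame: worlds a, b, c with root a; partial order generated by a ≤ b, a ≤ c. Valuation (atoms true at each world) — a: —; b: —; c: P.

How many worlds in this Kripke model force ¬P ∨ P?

2

a: does not force it — a ⊮ ¬P ∨ P: neither disjunct is forced at a.
b: forces it.
c: forces it.
Worlds forcing the formula: {b, c}.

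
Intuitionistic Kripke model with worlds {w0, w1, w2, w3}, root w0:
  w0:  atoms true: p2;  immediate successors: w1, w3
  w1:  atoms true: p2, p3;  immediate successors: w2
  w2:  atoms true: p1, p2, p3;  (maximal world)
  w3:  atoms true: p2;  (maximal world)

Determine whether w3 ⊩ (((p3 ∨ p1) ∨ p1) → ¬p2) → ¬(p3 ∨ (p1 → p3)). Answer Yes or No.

w3 ⊮ (((p3 ∨ p1) ∨ p1) → ¬p2) → ¬(p3 ∨ (p1 → p3)): already at w3 itself, w3 ⊩ ((p3 ∨ p1) ∨ p1) → ¬p2 but w3 ⊮ ¬(p3 ∨ (p1 → p3)).
w3 ⊮ ¬(p3 ∨ (p1 → p3)) since w3 is accessible from w3 and w3 ⊩ p3 ∨ (p1 → p3).
w3 ⊩ p3 ∨ (p1 → p3) via the disjunct p1 → p3.

No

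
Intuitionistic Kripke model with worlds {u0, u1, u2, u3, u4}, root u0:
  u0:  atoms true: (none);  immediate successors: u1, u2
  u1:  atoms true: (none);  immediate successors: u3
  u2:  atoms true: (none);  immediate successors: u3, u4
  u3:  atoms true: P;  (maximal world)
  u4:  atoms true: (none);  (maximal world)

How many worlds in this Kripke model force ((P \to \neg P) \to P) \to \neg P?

u0: does not force it — u0 \nVdash ((P \to \neg P) \to P) \to \neg P: at the accessible world u1, u1 \Vdash (P \to \neg P) \to P but u1 \nVdash \neg P.
u1: does not force it — u1 \nVdash ((P \to \neg P) \to P) \to \neg P: already at u1 itself, u1 \Vdash (P \to \neg P) \to P but u1 \nVdash \neg P.
u2: does not force it.
u3: does not force it.
u4: forces it.
Worlds forcing the formula: {u4}.

1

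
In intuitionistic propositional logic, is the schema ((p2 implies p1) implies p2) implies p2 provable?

No

This is Peirce's law, which is not intuitionistically valid.
A Kripke countermodel: worlds w0, w1; order generated by w0 <= w1; atoms true at each world — w0:{}; w1:{p2}.
w0 does not force ((p2 implies p1) implies p2) implies p2: already at w0 itself, w0 forces (p2 implies p1) implies p2 but w0 does not force p2.
w0 lacks atom p2, so w0 does not force p2.
So the root w0 does not force the formula.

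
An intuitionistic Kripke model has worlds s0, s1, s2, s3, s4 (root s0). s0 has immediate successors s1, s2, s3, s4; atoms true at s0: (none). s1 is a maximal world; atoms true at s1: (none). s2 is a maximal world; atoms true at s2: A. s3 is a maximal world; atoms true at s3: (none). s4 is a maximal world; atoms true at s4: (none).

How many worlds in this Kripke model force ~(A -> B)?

1

s0: does not force it — s0 ||-/- ~(A -> B) since s1 is accessible from s0 and s1 ||- A -> B.
s1: does not force it — s1 ||-/- ~(A -> B) since s1 is accessible from s1 and s1 ||- A -> B.
s2: forces it.
s3: does not force it — s3 ||-/- ~(A -> B) since s3 is accessible from s3 and s3 ||- A -> B.
s4: does not force it.
Worlds forcing the formula: {s2}.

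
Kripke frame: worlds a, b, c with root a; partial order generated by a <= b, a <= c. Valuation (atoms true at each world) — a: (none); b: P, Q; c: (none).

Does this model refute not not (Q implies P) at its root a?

a forces not not (Q implies P): no world accessible from a forces not (Q implies P).
So the root a forces not not (Q implies P); the model is not a countermodel.

No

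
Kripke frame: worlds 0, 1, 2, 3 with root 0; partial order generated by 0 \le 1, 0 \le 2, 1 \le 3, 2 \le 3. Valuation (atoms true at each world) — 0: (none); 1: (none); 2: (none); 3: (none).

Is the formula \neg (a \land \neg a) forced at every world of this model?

0 \Vdash \neg (a \land \neg a): no world accessible from 0 forces a \land \neg a.
Since the root 0 forces \neg (a \land \neg a) and forcing is persistent (monotone upward), every world forces it.

Yes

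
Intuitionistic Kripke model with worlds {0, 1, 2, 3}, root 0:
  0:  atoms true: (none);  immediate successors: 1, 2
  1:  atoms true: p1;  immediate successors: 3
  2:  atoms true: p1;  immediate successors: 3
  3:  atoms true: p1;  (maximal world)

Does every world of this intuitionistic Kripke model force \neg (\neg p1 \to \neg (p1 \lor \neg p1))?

Not every world: 0 \nVdash \neg (\neg p1 \to \neg (p1 \lor \neg p1)).
0 \nVdash \neg (\neg p1 \to \neg (p1 \lor \neg p1)) since 0 is accessible from 0 and 0 \Vdash \neg p1 \to \neg (p1 \lor \neg p1).
0 \Vdash \neg p1 \to \neg (p1 \lor \neg p1) vacuously: no world accessible from 0 forces the antecedent \neg p1.

No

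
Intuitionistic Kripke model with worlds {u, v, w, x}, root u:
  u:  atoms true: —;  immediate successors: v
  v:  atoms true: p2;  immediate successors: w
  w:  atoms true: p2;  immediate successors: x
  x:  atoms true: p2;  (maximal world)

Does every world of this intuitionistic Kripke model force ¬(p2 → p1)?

u ⊩ ¬(p2 → p1): no world accessible from u forces p2 → p1.
Since the root u forces ¬(p2 → p1) and forcing is persistent (monotone upward), every world forces it.

Yes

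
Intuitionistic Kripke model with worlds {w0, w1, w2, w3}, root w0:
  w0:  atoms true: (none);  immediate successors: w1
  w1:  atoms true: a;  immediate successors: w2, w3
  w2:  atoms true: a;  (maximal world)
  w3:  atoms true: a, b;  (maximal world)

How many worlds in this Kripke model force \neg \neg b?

1

w0: does not force it — w0 \nVdash \neg \neg b since w2 is accessible from w0 and w2 \Vdash \neg b.
w1: does not force it — w1 \nVdash \neg \neg b since w2 is accessible from w1 and w2 \Vdash \neg b.
w2: does not force it — w2 \nVdash \neg \neg b since w2 is accessible from w2 and w2 \Vdash \neg b.
w3: forces it.
Worlds forcing the formula: {w3}.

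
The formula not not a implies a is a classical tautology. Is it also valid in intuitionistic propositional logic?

No

This is double-negation elimination, which is not intuitionistically valid.
A Kripke countermodel: worlds s0, s1; order generated by s0 <= s1; atoms true at each world — s0:{}; s1:{a}.
s0 does not force not not a implies a: already at s0 itself, s0 forces not not a but s0 does not force a.
s0 lacks atom a, so s0 does not force a.
So the root s0 does not force the formula.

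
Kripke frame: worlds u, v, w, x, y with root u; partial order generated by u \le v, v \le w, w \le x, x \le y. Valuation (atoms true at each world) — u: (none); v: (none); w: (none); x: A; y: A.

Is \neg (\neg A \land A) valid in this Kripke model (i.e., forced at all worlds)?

Yes

u \Vdash \neg (\neg A \land A): no world accessible from u forces \neg A \land A.
Since the root u forces \neg (\neg A \land A) and forcing is persistent (monotone upward), every world forces it.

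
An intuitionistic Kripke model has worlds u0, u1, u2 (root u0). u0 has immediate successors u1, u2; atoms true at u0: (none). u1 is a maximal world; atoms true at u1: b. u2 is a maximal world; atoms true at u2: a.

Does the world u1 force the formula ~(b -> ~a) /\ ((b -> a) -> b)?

No

u1 ||-/- ~(b -> ~a) /\ ((b -> a) -> b) since u1 fails ~(b -> ~a).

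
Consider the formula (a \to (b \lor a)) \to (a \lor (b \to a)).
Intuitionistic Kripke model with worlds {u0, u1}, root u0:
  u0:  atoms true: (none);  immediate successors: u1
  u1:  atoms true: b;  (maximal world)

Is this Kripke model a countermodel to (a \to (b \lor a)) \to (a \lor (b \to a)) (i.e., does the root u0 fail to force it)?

u0 \nVdash (a \to (b \lor a)) \to (a \lor (b \to a)): already at u0 itself, u0 \Vdash a \to (b \lor a) but u0 \nVdash a \lor (b \to a).
u0 \nVdash a \lor (b \to a): neither disjunct is forced at u0.
u0 lacks atom a, so u0 \nVdash a.
So the root u0 does not force (a \to (b \lor a)) \to (a \lor (b \to a)); the model is a countermodel.

Yes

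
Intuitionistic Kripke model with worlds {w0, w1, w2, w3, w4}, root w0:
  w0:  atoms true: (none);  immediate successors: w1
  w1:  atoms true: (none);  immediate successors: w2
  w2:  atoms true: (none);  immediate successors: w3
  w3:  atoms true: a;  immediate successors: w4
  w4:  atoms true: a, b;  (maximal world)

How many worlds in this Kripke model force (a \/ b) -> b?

w0: does not force it — w0 ||-/- (a \/ b) -> b: at the accessible world w3, w3 ||- a \/ b but w3 ||-/- b.
w1: does not force it — w1 ||-/- (a \/ b) -> b: at the accessible world w3, w3 ||- a \/ b but w3 ||-/- b.
w2: does not force it.
w3: does not force it.
w4: forces it.
Worlds forcing the formula: {w4}.

1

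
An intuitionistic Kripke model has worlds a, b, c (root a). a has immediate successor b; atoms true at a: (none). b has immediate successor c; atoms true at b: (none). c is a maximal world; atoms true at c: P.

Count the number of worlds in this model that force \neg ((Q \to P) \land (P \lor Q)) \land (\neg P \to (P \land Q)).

0

a: does not force it — a \nVdash \neg ((Q \to P) \land (P \lor Q)) \land (\neg P \to (P \land Q)) since a fails \neg ((Q \to P) \land (P \lor Q)).
b: does not force it — b \nVdash \neg ((Q \to P) \land (P \lor Q)) \land (\neg P \to (P \land Q)) since b fails \neg ((Q \to P) \land (P \lor Q)).
c: does not force it.
Worlds forcing the formula: { }.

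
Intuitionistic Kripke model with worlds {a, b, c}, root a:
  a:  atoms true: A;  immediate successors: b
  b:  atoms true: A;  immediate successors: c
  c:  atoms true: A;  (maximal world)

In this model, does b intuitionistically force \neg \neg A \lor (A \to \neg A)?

Yes

b \Vdash \neg \neg A \lor (A \to \neg A) via the disjunct \neg \neg A.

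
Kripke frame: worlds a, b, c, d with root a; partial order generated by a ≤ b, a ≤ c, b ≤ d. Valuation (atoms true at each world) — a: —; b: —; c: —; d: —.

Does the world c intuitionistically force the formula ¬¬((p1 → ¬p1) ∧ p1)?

No

c ⊮ ¬¬((p1 → ¬p1) ∧ p1) since c is accessible from c and c ⊩ ¬((p1 → ¬p1) ∧ p1).
c ⊩ ¬((p1 → ¬p1) ∧ p1): no world accessible from c forces (p1 → ¬p1) ∧ p1.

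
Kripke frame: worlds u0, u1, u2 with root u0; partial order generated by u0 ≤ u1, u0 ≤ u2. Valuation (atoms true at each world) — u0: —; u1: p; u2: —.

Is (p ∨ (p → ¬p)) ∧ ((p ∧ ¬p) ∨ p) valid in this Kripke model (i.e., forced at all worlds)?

No

Not every world: u0 ⊮ (p ∨ (p → ¬p)) ∧ ((p ∧ ¬p) ∨ p).
u0 ⊮ (p ∨ (p → ¬p)) ∧ ((p ∧ ¬p) ∨ p) since u0 fails p ∨ (p → ¬p).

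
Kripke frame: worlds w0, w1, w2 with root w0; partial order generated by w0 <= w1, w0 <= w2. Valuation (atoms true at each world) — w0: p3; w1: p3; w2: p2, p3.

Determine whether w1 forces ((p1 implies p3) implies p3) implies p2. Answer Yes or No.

No

w1 does not force ((p1 implies p3) implies p3) implies p2: already at w1 itself, w1 forces (p1 implies p3) implies p3 but w1 does not force p2.
w1 lacks atom p2, so w1 does not force p2.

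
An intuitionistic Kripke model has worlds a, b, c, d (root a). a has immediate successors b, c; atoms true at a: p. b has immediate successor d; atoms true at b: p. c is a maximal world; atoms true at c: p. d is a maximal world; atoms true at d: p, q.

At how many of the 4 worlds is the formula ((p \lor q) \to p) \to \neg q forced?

1

a: does not force it — a \nVdash ((p \lor q) \to p) \to \neg q: already at a itself, a \Vdash (p \lor q) \to p but a \nVdash \neg q.
b: does not force it — b \nVdash ((p \lor q) \to p) \to \neg q: already at b itself, b \Vdash (p \lor q) \to p but b \nVdash \neg q.
c: forces it.
d: does not force it — d \nVdash ((p \lor q) \to p) \to \neg q: already at d itself, d \Vdash (p \lor q) \to p but d \nVdash \neg q.
Worlds forcing the formula: {c}.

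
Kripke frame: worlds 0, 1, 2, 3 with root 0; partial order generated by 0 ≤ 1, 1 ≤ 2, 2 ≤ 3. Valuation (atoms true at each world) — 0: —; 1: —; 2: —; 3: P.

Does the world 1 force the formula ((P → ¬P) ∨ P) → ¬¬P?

1 ⊩ ((P → ¬P) ∨ P) → ¬¬P: every world accessible from 1 that forces (P → ¬P) ∨ P (namely 3) also forces ¬¬P.

Yes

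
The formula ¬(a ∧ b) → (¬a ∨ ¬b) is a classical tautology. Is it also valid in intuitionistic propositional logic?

No

This is the constructively invalid direction of De Morgan's law for conjunction, which is not intuitionistically valid.
A Kripke countermodel: worlds w0, w1, w2; order generated by w0 ≤ w1, w0 ≤ w2; atoms true at each world — w0:{}; w1:{a}; w2:{b}.
w0 ⊮ ¬(a ∧ b) → (¬a ∨ ¬b): already at w0 itself, w0 ⊩ ¬(a ∧ b) but w0 ⊮ ¬a ∨ ¬b.
w0 ⊮ ¬a ∨ ¬b: neither disjunct is forced at w0.
w0 ⊮ ¬a since w1 is accessible from w0 and w1 ⊩ a.
So the root w0 does not force the formula.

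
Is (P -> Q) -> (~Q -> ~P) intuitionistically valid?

Yes

This is the forward direction of contraposition, which is intuitionistically derivable.
Assume P -> Q and ~Q. If P held then Q would follow, contradicting ~Q; so ~P.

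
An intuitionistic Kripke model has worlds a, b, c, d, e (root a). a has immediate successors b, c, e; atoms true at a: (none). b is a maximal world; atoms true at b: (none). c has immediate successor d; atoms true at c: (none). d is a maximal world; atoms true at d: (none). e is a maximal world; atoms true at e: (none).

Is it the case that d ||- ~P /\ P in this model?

No

d ||-/- ~P /\ P since d fails P.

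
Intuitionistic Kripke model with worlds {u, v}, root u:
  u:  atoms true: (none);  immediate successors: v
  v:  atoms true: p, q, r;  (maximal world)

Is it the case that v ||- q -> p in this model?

Yes

v ||- q -> p: every world accessible from v that forces q (namely v) also forces p.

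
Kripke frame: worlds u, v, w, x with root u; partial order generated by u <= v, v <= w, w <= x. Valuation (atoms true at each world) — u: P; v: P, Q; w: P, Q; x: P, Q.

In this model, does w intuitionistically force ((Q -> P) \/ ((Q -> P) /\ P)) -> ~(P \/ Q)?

w ||-/- ((Q -> P) \/ ((Q -> P) /\ P)) -> ~(P \/ Q): already at w itself, w ||- (Q -> P) \/ ((Q -> P) /\ P) but w ||-/- ~(P \/ Q).
w ||-/- ~(P \/ Q) since w is accessible from w and w ||- P \/ Q.
w ||- P \/ Q via the disjunct P.

No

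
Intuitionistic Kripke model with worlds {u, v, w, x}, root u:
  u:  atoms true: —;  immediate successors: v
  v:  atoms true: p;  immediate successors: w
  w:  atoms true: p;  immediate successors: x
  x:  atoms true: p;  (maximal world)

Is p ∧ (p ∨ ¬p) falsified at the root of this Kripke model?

Yes

u ⊮ p ∧ (p ∨ ¬p) since u fails p.
So the root u does not force p ∧ (p ∨ ¬p); the model is a countermodel.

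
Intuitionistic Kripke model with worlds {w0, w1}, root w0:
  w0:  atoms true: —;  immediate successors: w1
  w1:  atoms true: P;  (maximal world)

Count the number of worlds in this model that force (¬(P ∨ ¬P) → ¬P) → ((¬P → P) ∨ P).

w0: forces it.
w1: forces it.
Worlds forcing the formula: {w0, w1}.

2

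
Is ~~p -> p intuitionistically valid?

No

This is double-negation elimination, which is not intuitionistically valid.
A Kripke countermodel: worlds 0, 1; order generated by 0 <= 1; atoms true at each world — 0:{}; 1:{p}.
0 ||-/- ~~p -> p: already at 0 itself, 0 ||- ~~p but 0 ||-/- p.
0 lacks atom p, so 0 ||-/- p.
So the root 0 does not force the formula.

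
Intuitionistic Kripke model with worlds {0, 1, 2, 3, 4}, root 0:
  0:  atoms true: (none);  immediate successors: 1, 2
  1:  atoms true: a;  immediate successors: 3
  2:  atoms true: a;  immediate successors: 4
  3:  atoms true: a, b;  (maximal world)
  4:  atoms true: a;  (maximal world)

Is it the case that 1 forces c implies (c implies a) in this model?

Yes

1 forces c implies (c implies a) vacuously: no world accessible from 1 forces the antecedent c.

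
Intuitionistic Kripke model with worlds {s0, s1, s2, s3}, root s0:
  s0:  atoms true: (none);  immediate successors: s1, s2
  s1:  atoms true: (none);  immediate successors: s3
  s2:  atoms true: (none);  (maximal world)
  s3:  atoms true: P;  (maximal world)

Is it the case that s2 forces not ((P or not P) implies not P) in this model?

No

s2 does not force not ((P or not P) implies not P) since s2 is accessible from s2 and s2 forces (P or not P) implies not P.
s2 forces (P or not P) implies not P: every world accessible from s2 that forces P or not P (namely s2) also forces not P.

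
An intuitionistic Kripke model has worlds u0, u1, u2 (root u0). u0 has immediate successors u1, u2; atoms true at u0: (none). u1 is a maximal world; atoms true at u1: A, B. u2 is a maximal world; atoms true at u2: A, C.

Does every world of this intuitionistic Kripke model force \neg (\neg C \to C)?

Not every world: u0 \nVdash \neg (\neg C \to C).
u0 \nVdash \neg (\neg C \to C) since u2 is accessible from u0 and u2 \Vdash \neg C \to C.
u2 \Vdash \neg C \to C vacuously: no world accessible from u2 forces the antecedent \neg C.

No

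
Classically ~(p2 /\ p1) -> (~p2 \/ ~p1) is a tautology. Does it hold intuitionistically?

This is the constructively invalid direction of De Morgan's law for conjunction, which is not intuitionistically valid.
A Kripke countermodel: worlds a, b, c; order generated by a <= b, a <= c; atoms true at each world — a:{}; b:{p2}; c:{p1}.
a ||-/- ~(p2 /\ p1) -> (~p2 \/ ~p1): already at a itself, a ||- ~(p2 /\ p1) but a ||-/- ~p2 \/ ~p1.
a ||-/- ~p2 \/ ~p1: neither disjunct is forced at a.
a ||-/- ~p2 since b is accessible from a and b ||- p2.
So the root a does not force the formula.

No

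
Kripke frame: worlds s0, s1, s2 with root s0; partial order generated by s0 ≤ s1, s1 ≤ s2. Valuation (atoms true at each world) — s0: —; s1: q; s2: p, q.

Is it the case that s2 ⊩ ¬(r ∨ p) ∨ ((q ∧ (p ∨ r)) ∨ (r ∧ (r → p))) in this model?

Yes

s2 ⊩ ¬(r ∨ p) ∨ ((q ∧ (p ∨ r)) ∨ (r ∧ (r → p))) via the disjunct (q ∧ (p ∨ r)) ∨ (r ∧ (r → p)).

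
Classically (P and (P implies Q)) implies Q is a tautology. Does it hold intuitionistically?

This is modus ponens in implicational form, which is intuitionistically derivable.
If a world forces P and P implies Q, then applying the implication at that world (which is accessible from itself) gives Q.

Yes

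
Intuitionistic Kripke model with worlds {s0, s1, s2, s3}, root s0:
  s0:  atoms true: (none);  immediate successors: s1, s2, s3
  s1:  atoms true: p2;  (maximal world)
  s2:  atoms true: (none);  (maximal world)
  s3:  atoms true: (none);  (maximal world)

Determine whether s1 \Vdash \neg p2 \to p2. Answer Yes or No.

s1 \Vdash \neg p2 \to p2 vacuously: no world accessible from s1 forces the antecedent \neg p2.

Yes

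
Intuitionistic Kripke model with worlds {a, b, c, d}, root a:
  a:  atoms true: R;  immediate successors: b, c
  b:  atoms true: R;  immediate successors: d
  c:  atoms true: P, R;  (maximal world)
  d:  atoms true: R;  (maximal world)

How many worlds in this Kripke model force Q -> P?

a: forces it.
b: forces it.
c: forces it.
d: forces it.
Worlds forcing the formula: {a, b, c, d}.

4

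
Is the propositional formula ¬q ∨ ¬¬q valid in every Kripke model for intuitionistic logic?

This is the weak law of excluded middle, which is not intuitionistically valid.
A Kripke countermodel: worlds 0, 1, 2; order generated by 0 ≤ 1, 0 ≤ 2; atoms true at each world — 0:{}; 1:{q}; 2:{}.
0 ⊮ ¬q ∨ ¬¬q: neither disjunct is forced at 0.
0 ⊮ ¬q since 1 is accessible from 0 and 1 ⊩ q.
So the root 0 does not force the formula.

No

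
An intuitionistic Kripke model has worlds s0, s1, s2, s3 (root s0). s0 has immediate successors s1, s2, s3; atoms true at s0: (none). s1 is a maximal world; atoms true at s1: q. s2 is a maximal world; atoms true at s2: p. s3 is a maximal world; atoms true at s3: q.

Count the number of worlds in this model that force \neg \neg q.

s0: does not force it — s0 \nVdash \neg \neg q since s2 is accessible from s0 and s2 \Vdash \neg q.
s1: forces it.
s2: does not force it — s2 \nVdash \neg \neg q since s2 is accessible from s2 and s2 \Vdash \neg q.
s3: forces it.
Worlds forcing the formula: {s1, s3}.

2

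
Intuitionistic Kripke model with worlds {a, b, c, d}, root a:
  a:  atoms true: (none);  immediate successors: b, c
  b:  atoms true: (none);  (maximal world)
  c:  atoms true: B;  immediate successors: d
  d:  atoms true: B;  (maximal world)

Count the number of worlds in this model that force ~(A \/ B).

a: does not force it — a ||-/- ~(A \/ B) since c is accessible from a and c ||- A \/ B.
b: forces it.
c: does not force it — c ||-/- ~(A \/ B) since c is accessible from c and c ||- A \/ B.
d: does not force it — d ||-/- ~(A \/ B) since d is accessible from d and d ||- A \/ B.
Worlds forcing the formula: {b}.

1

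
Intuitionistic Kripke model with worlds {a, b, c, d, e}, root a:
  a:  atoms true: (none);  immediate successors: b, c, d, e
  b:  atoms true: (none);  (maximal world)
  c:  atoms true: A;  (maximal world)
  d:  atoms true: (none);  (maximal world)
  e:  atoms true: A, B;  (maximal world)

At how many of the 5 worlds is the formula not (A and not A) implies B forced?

1

a: does not force it — a does not force not (A and not A) implies B: already at a itself, a forces not (A and not A) but a does not force B.
b: does not force it.
c: does not force it.
d: does not force it.
e: forces it.
Worlds forcing the formula: {e}.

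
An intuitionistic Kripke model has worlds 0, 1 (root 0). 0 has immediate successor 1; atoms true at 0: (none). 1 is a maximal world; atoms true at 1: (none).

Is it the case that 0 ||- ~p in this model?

0 ||- ~p: no world accessible from 0 forces p.

Yes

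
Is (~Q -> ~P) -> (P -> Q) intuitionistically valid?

This is the converse of contraposition, which is not intuitionistically valid.
A Kripke countermodel: worlds a, b; order generated by a <= b; atoms true at each world — a:{P}; b:{P,Q}.
a ||-/- (~Q -> ~P) -> (P -> Q): already at a itself, a ||- ~Q -> ~P but a ||-/- P -> Q.
a ||-/- P -> Q: already at a itself, a ||- P but a ||-/- Q.
a lacks atom Q, so a ||-/- Q.
So the root a does not force the formula.

No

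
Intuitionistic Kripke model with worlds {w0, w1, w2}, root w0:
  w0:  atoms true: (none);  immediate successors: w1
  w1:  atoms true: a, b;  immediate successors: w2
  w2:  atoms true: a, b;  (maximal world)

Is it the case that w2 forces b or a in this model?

w2 forces b or a via the disjunct b.

Yes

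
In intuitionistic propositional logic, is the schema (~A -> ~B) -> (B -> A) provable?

No

This is the converse of contraposition, which is not intuitionistically valid.
A Kripke countermodel: worlds s0, s1; order generated by s0 <= s1; atoms true at each world — s0:{B}; s1:{A,B}.
s0 ||-/- (~A -> ~B) -> (B -> A): already at s0 itself, s0 ||- ~A -> ~B but s0 ||-/- B -> A.
s0 ||-/- B -> A: already at s0 itself, s0 ||- B but s0 ||-/- A.
s0 lacks atom A, so s0 ||-/- A.
So the root s0 does not force the formula.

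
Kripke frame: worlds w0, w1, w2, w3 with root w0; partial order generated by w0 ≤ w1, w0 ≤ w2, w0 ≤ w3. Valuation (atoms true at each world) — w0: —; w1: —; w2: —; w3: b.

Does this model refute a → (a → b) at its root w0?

w0 ⊩ a → (a → b) vacuously: no world accessible from w0 forces the antecedent a.
So the root w0 forces a → (a → b); the model is not a countermodel.

No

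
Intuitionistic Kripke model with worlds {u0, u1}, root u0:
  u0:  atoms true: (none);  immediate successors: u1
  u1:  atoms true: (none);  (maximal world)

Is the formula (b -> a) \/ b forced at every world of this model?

Yes

u0 ||- (b -> a) \/ b via the disjunct b -> a.
Since the root u0 forces (b -> a) \/ b and forcing is persistent (monotone upward), every world forces it.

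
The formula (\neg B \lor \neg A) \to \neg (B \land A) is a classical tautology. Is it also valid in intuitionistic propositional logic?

This is a constructively valid De Morgan direction (disjunction of negations to negated conjunction), which is intuitionistically derivable.
If \neg B holds at a world then no accessible world forces B, hence none forces B \land A; likewise for \neg A.

Yes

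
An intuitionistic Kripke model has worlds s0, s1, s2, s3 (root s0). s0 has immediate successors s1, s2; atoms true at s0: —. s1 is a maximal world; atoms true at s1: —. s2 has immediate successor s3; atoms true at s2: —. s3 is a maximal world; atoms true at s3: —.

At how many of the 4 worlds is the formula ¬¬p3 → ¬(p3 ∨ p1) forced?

4

s0: forces it.
s1: forces it.
s2: forces it.
s3: forces it.
Worlds forcing the formula: {s0, s1, s2, s3}.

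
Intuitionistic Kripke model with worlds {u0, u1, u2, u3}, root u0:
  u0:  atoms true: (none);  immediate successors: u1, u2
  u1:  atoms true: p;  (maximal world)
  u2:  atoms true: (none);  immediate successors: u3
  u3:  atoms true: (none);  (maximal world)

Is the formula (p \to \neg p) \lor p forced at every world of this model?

Not every world: u0 \nVdash (p \to \neg p) \lor p.
u0 \nVdash (p \to \neg p) \lor p: neither disjunct is forced at u0.
u0 \nVdash p \to \neg p: at the accessible world u1, u1 \Vdash p but u1 \nVdash \neg p.
u1 \nVdash \neg p since u1 is accessible from u1 and u1 \Vdash p.

No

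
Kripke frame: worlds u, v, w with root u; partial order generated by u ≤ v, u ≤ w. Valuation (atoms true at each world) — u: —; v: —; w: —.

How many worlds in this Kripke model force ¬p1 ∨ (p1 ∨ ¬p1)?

3

u: forces it.
v: forces it.
w: forces it.
Worlds forcing the formula: {u, v, w}.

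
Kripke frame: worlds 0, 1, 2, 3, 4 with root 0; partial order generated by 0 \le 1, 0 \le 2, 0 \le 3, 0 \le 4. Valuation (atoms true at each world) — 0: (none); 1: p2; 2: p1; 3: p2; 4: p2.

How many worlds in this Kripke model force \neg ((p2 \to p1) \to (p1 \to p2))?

1

0: does not force it — 0 \nVdash \neg ((p2 \to p1) \to (p1 \to p2)) since 1 is accessible from 0 and 1 \Vdash (p2 \to p1) \to (p1 \to p2).
1: does not force it.
2: forces it.
3: does not force it.
4: does not force it.
Worlds forcing the formula: {2}.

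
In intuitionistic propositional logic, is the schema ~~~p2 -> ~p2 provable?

This is triple-negation reduction, which is intuitionistically derivable.
Assume ~~~p2 and suppose p2. Then ~~p2 (double-negation introduction), contradicting ~~~p2. So ~p2.

Yes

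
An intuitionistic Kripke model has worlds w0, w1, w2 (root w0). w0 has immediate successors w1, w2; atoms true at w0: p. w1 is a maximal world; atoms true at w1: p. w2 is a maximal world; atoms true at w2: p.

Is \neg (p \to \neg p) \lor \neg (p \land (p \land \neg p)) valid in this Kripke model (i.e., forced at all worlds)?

w0 \Vdash \neg (p \to \neg p) \lor \neg (p \land (p \land \neg p)) via the disjunct \neg (p \to \neg p).
Since the root w0 forces \neg (p \to \neg p) \lor \neg (p \land (p \land \neg p)) and forcing is persistent (monotone upward), every world forces it.

Yes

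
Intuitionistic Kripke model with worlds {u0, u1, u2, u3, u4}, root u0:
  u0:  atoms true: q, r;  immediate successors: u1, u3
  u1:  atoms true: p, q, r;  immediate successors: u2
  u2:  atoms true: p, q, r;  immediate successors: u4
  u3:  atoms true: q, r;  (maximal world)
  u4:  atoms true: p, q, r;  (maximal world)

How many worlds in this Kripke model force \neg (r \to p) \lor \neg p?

1

u0: does not force it — u0 \nVdash \neg (r \to p) \lor \neg p: neither disjunct is forced at u0.
u1: does not force it — u1 \nVdash \neg (r \to p) \lor \neg p: neither disjunct is forced at u1.
u2: does not force it — u2 \nVdash \neg (r \to p) \lor \neg p: neither disjunct is forced at u2.
u3: forces it.
u4: does not force it.
Worlds forcing the formula: {u3}.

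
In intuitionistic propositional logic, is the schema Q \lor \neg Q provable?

No

This is the law of excluded middle, which is not intuitionistically valid.
A Kripke countermodel: worlds w0, w1; order generated by w0 \le w1; atoms true at each world — w0:{}; w1:{Q}.
w0 \nVdash Q \lor \neg Q: neither disjunct is forced at w0.
w0 lacks atom Q, so w0 \nVdash Q.
So the root w0 does not force the formula.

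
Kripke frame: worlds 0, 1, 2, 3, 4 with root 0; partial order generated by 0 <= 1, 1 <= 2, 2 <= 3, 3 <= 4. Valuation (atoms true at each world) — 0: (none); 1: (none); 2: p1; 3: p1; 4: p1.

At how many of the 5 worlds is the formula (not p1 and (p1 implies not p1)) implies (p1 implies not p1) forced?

0: forces it.
1: forces it.
2: forces it.
3: forces it.
4: forces it.
Worlds forcing the formula: {0, 1, 2, 3, 4}.

5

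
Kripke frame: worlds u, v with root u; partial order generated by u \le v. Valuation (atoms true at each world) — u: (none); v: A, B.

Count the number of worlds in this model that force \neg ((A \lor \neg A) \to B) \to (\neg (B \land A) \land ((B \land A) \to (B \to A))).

2

u: forces it.
v: forces it.
Worlds forcing the formula: {u, v}.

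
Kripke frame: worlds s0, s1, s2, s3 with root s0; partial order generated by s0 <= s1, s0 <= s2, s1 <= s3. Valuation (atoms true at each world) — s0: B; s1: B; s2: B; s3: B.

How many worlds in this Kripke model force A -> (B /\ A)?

4

s0: forces it.
s1: forces it.
s2: forces it.
s3: forces it.
Worlds forcing the formula: {s0, s1, s2, s3}.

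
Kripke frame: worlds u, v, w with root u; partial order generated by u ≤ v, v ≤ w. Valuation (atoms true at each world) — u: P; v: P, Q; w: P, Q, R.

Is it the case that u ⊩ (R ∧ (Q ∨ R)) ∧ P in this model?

No

u ⊮ (R ∧ (Q ∨ R)) ∧ P since u fails R ∧ (Q ∨ R).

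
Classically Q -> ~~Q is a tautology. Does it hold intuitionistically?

Yes

This is double-negation introduction, which is intuitionistically derivable.
If a world forces Q then every accessible world forces Q (persistence), so none forces ~Q; hence ~~Q.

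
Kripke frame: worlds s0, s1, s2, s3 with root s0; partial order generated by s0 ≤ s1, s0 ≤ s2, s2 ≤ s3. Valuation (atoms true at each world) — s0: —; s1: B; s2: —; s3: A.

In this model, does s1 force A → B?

Yes

s1 ⊩ A → B vacuously: no world accessible from s1 forces the antecedent A.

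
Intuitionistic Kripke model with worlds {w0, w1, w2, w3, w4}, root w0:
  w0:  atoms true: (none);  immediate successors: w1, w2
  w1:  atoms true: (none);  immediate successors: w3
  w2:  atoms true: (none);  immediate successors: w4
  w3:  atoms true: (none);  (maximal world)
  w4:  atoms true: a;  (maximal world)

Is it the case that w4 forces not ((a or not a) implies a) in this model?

w4 does not force not ((a or not a) implies a) since w4 is accessible from w4 and w4 forces (a or not a) implies a.
w4 forces (a or not a) implies a: every world accessible from w4 that forces a or not a (namely w4) also forces a.

No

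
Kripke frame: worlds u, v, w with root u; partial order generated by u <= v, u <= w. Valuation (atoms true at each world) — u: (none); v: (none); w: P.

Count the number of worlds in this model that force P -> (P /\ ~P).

1

u: does not force it — u ||-/- P -> (P /\ ~P): at the accessible world w, w ||- P but w ||-/- P /\ ~P.
v: forces it.
w: does not force it — w ||-/- P -> (P /\ ~P): already at w itself, w ||- P but w ||-/- P /\ ~P.
Worlds forcing the formula: {v}.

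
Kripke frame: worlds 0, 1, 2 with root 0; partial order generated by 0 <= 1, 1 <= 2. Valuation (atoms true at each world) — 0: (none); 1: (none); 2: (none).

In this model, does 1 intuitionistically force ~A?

Yes

1 ||- ~A: no world accessible from 1 forces A.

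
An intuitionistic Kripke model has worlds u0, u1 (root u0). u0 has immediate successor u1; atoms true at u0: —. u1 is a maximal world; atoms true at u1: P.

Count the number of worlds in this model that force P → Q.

u0: does not force it — u0 ⊮ P → Q: at the accessible world u1, u1 ⊩ P but u1 ⊮ Q.
u1: does not force it — u1 ⊮ P → Q: already at u1 itself, u1 ⊩ P but u1 ⊮ Q.
Worlds forcing the formula: { }.

0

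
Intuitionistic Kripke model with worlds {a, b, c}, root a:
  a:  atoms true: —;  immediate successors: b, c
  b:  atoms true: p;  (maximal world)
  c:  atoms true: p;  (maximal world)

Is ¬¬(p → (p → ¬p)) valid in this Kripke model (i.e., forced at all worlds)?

No

Not every world: a ⊮ ¬¬(p → (p → ¬p)).
a ⊮ ¬¬(p → (p → ¬p)) since a is accessible from a and a ⊩ ¬(p → (p → ¬p)).
a ⊩ ¬(p → (p → ¬p)): no world accessible from a forces p → (p → ¬p).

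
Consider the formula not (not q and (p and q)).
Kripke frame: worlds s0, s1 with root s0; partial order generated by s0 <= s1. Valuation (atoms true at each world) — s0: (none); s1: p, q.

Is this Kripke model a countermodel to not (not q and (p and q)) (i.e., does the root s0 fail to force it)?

No

s0 forces not (not q and (p and q)): no world accessible from s0 forces not q and (p and q).
So the root s0 forces not (not q and (p and q)); the model is not a countermodel.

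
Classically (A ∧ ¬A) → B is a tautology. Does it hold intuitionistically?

Yes

This is an instance of ex falso quodlibet, which is intuitionistically derivable.
No world can force both A and ¬A, so the antecedent A ∧ ¬A is never forced and the implication holds vacuously at every world.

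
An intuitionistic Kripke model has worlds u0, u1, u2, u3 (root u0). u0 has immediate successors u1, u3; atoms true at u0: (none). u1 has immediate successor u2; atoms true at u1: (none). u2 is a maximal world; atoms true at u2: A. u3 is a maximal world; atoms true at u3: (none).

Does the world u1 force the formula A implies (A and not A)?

u1 does not force A implies (A and not A): at the accessible world u2, u2 forces A but u2 does not force A and not A.
u2 does not force A and not A since u2 fails not A.

No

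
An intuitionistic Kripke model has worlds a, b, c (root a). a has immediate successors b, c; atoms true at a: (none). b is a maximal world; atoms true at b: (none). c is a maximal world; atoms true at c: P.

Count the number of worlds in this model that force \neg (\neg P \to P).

1

a: does not force it — a \nVdash \neg (\neg P \to P) since c is accessible from a and c \Vdash \neg P \to P.
b: forces it.
c: does not force it — c \nVdash \neg (\neg P \to P) since c is accessible from c and c \Vdash \neg P \to P.
Worlds forcing the formula: {b}.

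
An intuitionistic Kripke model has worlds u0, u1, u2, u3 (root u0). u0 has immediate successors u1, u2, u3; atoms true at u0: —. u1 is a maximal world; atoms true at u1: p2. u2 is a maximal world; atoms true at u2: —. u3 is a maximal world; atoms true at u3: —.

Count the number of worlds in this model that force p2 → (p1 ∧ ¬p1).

u0: does not force it — u0 ⊮ p2 → (p1 ∧ ¬p1): at the accessible world u1, u1 ⊩ p2 but u1 ⊮ p1 ∧ ¬p1.
u1: does not force it — u1 ⊮ p2 → (p1 ∧ ¬p1): already at u1 itself, u1 ⊩ p2 but u1 ⊮ p1 ∧ ¬p1.
u2: forces it.
u3: forces it.
Worlds forcing the formula: {u2, u3}.

2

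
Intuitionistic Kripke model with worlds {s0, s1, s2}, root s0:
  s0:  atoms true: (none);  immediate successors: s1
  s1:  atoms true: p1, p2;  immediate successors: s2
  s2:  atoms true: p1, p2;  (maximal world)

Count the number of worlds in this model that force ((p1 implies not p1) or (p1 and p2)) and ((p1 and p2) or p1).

2

s0: does not force it — s0 does not force ((p1 implies not p1) or (p1 and p2)) and ((p1 and p2) or p1) since s0 fails (p1 implies not p1) or (p1 and p2).
s1: forces it.
s2: forces it.
Worlds forcing the formula: {s1, s2}.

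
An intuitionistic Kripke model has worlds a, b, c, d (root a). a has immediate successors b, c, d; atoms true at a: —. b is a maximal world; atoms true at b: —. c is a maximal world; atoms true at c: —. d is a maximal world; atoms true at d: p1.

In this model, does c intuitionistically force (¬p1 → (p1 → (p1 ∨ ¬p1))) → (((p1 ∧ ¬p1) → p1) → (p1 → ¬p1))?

Yes

c ⊩ (¬p1 → (p1 → (p1 ∨ ¬p1))) → (((p1 ∧ ¬p1) → p1) → (p1 → ¬p1)): every world accessible from c that forces ¬p1 → (p1 → (p1 ∨ ¬p1)) (namely c) also forces ((p1 ∧ ¬p1) → p1) → (p1 → ¬p1).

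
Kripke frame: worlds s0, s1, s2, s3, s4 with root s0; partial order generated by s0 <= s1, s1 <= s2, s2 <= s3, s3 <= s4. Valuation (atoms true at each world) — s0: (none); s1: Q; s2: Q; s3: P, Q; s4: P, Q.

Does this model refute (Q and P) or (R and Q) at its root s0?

s0 does not force (Q and P) or (R and Q): neither disjunct is forced at s0.
s0 does not force Q and P since s0 fails Q.
So the root s0 does not force (Q and P) or (R and Q); the model is a countermodel.

Yes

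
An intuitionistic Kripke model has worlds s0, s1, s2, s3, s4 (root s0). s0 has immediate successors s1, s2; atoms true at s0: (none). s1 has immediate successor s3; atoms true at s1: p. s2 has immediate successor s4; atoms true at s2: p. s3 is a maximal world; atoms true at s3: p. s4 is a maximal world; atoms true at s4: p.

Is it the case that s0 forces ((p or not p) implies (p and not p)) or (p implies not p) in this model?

s0 does not force ((p or not p) implies (p and not p)) or (p implies not p): neither disjunct is forced at s0.
s0 does not force (p or not p) implies (p and not p): at the accessible world s1, s1 forces p or not p but s1 does not force p and not p.
s1 does not force p and not p since s1 fails not p.

No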